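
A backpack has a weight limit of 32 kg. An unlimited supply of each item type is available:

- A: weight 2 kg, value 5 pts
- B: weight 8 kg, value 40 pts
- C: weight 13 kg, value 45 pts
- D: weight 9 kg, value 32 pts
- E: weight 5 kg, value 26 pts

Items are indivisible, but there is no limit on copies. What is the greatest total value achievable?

Best value-per-unit is E at 26/5; filling with it alone gives 6×26 = 156.
Optimal mix: 1×A + 6×E → weight 32, value 161.

161 pts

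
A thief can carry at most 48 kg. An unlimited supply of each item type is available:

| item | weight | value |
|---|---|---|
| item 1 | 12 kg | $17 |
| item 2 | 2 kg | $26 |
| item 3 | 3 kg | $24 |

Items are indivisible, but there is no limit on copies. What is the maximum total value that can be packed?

Best value-per-unit is item 2 at 26/2, and filling with it alone uses weight 24×2=48. No mix of the others beats 24×26 = 624.

$624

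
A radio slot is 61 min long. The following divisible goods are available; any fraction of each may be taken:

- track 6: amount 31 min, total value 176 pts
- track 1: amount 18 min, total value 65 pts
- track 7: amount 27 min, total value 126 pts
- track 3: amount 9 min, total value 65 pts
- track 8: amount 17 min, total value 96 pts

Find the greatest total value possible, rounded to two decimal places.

355.67

Take in order of value per unit:
- track 3 (65/9 per unit): all 9 → value 65, running total 65.00
- track 6 (176/31 per unit): all 31 → value 176, running total 241.00
- track 8 (96/17 per unit): all 17 → value 96, running total 337.00
- track 7 (126/27 per unit): 4 of 27 → value 4×126/27 = 18.6667, running total 355.67
Total 355.67.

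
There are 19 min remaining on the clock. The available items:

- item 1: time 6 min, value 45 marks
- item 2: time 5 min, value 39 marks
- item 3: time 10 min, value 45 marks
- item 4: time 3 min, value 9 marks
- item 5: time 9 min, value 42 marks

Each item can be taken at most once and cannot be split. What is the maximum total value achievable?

99 marks

Check high-value combinations within 19 min:
- item 1+item 3+item 4: time 6+10+3=19, value 45+45+9=99
- item 1+item 4+item 5: time 6+3+9=18, value 45+9+42=96
- item 1+item 2+item 4: time 6+5+3=14, value 45+39+9=93
Best: 99 marks.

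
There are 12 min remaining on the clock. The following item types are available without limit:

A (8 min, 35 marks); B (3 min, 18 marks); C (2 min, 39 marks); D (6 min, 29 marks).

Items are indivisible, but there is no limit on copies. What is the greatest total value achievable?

234 marks

Best value-per-unit is C at 39/2, and filling with it alone uses time 6×2=12. No mix of the others beats 6×39 = 234.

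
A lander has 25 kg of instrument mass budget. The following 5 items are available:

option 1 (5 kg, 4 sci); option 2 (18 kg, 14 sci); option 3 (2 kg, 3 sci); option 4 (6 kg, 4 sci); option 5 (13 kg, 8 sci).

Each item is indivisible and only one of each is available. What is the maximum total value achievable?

This is a 0/1 knapsack; check combinations near the capacity.
- option 1+option 2+option 3: mass 5+18+2=25, value 4+14+3=21
- option 1+option 2: mass 5+18=23, value 4+14=18
- option 2+option 4: mass 18+6=24, value 14+4=18
- option 2+option 3: mass 18+2=20, value 14+3=17
Best: 21 sci.

21 sci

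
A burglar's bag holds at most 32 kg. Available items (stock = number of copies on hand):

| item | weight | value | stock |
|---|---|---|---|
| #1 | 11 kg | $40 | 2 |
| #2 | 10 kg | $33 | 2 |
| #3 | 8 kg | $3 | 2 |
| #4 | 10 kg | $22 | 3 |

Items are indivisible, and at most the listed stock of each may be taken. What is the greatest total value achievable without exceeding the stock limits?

$113

Top feasible selections:
- 2×#1 + 1×#2: weight 32, value 113
- 1×#1 + 2×#2: weight 31, value 106
- 2×#1 + 1×#4: weight 32, value 102
- 1×#1 + 1×#2 + 1×#4: weight 31, value 95
Best: $113.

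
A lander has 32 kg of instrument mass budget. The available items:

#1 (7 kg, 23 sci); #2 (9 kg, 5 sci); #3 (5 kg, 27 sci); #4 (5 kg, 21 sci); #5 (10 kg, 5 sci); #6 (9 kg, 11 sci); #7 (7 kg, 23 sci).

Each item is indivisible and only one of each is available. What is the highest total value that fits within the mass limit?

Check high-value combinations within 32 kg:
- #1+#3+#4+#7: mass 7+5+5+7=24, value 23+27+21+23=94
- #1+#3+#6+#7: mass 7+5+9+7=28, value 23+27+11+23=84
- #1+#3+#4+#6: mass 7+5+5+9=26, value 23+27+21+11=82
- #3+#4+#6+#7: mass 5+5+9+7=26, value 27+21+11+23=82
- #1+#2+#3+#7: mass 7+9+5+7=28, value 23+5+27+23=78
Best: 94 sci.

94 sci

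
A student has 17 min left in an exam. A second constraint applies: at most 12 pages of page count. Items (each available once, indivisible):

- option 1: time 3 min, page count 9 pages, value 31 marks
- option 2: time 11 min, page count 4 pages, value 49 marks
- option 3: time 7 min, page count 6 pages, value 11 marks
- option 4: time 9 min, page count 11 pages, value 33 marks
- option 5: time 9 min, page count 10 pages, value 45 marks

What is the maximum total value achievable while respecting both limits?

Feasible sets respecting both limits:
- option 2: time 11, page count 4, value 49
- option 5: time 9, page count 10, value 45
- option 4: time 9, page count 11, value 33
Best: 49 marks.

49 marks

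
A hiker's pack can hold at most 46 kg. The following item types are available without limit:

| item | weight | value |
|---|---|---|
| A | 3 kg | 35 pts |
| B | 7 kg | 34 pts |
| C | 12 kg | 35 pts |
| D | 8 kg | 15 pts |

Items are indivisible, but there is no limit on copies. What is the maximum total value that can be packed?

Best value-per-unit is A at 35/3, and filling with it alone uses weight 15×3=45. No mix of the others beats 15×35 = 525.

525 pts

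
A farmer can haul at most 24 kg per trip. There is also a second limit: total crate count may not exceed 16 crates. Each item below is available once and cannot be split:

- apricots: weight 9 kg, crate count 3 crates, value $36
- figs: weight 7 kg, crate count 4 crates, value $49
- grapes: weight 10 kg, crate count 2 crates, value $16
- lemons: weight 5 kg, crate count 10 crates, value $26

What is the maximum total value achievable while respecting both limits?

Feasible sets respecting both limits:
- figs+grapes+lemons: weight 22, crate count 16, value 91
- apricots+figs: weight 16, crate count 7, value 85
- apricots+grapes+lemons: weight 24, crate count 15, value 78
- figs+lemons: weight 12, crate count 14, value 75
Best: $91.

$91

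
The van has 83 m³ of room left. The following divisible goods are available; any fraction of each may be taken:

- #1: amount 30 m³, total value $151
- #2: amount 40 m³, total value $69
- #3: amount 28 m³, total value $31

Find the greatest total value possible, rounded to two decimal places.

234.39

Take in order of value per unit:
- #1 (151/30 per unit): all 30 → value 151, running total 151.00
- #2 (69/40 per unit): all 40 → value 69, running total 220.00
- #3 (31/28 per unit): 13 of 28 → value 13×31/28 = 14.3929, running total 234.39
Total 234.39.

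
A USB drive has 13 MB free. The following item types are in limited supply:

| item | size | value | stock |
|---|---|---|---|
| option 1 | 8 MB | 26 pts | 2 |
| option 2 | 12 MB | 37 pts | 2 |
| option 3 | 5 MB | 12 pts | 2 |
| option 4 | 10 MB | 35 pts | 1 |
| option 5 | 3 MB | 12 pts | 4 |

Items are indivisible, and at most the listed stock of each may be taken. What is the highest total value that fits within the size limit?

Best selections within size 13 and stock limits:
- 4×option 5: size 12, value 48
- 1×option 4 + 1×option 5: size 13, value 47
Best: 48 pts.

48 pts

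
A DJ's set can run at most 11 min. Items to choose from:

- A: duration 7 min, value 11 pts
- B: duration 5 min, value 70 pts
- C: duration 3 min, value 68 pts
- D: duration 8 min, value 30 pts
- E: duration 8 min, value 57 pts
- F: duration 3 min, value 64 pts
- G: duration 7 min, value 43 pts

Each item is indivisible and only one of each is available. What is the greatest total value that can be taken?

Check high-value combinations within 11 min:
- B+C+F: duration 5+3+3=11, value 70+68+64=202
- B+C: duration 5+3=8, value 70+68=138
- B+F: duration 5+3=8, value 70+64=134
- C+F: duration 3+3=6, value 68+64=132
- C+E: duration 3+8=11, value 68+57=125
Best: 202 pts.

202 pts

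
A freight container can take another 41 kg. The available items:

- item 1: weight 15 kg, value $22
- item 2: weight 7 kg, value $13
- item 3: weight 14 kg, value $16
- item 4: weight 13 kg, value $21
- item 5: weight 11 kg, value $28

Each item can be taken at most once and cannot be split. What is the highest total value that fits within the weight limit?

$71

Check high-value combinations within 41 kg:
- item 1+item 4+item 5: weight 15+13+11=39, value 22+21+28=71
- item 1+item 3+item 5: weight 15+14+11=40, value 22+16+28=66
- item 3+item 4+item 5: weight 14+13+11=38, value 16+21+28=65
- item 1+item 2+item 5: weight 15+7+11=33, value 22+13+28=63
- item 2+item 4+item 5: weight 7+13+11=31, value 13+21+28=62
Best: $71.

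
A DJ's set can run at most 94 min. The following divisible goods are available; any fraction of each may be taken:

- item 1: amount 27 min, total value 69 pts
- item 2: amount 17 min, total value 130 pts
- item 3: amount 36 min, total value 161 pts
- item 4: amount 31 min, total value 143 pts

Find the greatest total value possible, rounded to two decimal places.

Take in order of value per unit:
- item 2 (130/17 per unit): all 17 → value 130, running total 130.00
- item 4 (143/31 per unit): all 31 → value 143, running total 273.00
- item 3 (161/36 per unit): all 36 → value 161, running total 434.00
- item 1 (69/27 per unit): 10 of 27 → value 10×69/27 = 25.5556, running total 459.56
Total 459.56.

459.56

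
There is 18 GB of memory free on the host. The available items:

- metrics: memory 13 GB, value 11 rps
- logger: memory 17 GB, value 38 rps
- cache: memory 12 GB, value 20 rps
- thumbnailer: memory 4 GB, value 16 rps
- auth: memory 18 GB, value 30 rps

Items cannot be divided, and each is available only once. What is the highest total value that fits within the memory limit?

38 rps

Check high-value combinations within 18 GB:
- logger: memory 17, value 38
- cache+thumbnailer: memory 12+4=16, value 20+16=36
- auth: memory 18, value 30
Best: 38 rps.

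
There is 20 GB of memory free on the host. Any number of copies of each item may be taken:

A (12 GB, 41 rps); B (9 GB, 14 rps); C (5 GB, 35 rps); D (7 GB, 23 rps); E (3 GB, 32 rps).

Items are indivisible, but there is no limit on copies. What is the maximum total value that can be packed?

Best value-per-unit is E at 32/3; filling with it alone gives 6×32 = 192.
Optimal mix: 1×C + 5×E → memory 20, value 195.

195 rps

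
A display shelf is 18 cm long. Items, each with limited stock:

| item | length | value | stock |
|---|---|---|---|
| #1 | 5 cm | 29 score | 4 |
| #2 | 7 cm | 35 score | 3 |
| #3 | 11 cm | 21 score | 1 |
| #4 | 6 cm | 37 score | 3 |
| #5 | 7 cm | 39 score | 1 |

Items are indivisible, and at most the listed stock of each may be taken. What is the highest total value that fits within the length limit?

Best selections within length 18 and stock limits:
- 3×#4: length 18, value 111
- 1×#1 + 1×#4 + 1×#5: length 18, value 105
- 1×#1 + 2×#4: length 17, value 103
Best: 111 score.

111 score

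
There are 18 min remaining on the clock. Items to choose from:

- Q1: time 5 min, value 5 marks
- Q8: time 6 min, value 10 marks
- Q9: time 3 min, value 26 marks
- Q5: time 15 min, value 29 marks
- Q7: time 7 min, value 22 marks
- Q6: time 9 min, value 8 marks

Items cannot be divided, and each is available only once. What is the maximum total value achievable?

Check high-value combinations within 18 min:
- Q8+Q9+Q7: time 6+3+7=16, value 10+26+22=58
- Q9+Q5: time 3+15=18, value 26+29=55
- Q1+Q9+Q7: time 5+3+7=15, value 5+26+22=53
Best: 58 marks.

58 marks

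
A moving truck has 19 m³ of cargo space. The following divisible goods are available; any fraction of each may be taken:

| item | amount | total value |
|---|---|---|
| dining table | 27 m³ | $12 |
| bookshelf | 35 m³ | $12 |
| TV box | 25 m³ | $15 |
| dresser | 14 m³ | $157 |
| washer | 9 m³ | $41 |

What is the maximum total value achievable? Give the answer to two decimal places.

179.78

Take in order of value per unit:
- dresser (157/14 per unit): all 14 → value 157, running total 157.00
- washer (41/9 per unit): 5 of 9 → value 5×41/9 = 22.7778, running total 179.78
Total 179.78.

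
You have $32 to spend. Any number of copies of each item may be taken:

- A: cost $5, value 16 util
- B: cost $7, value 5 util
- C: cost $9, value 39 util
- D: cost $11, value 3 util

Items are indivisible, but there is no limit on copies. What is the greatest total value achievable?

133 util

Best value-per-unit is C at 39/9; filling with it alone gives 3×39 = 117.
Optimal mix: 1×A + 3×C → cost 32, value 133.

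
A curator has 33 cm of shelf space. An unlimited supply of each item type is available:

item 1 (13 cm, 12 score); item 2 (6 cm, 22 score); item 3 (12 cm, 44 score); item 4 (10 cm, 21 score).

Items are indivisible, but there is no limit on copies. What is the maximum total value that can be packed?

Best value-per-unit is item 2 at 22/6, and filling with it alone uses length 5×6=30. No mix of the others beats 5×22 = 110.

110 score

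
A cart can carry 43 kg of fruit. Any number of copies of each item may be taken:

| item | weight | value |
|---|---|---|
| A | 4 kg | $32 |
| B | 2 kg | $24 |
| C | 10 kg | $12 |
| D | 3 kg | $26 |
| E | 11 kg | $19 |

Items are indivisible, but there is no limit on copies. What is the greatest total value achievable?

$506

Best value-per-unit is B at 24/2; filling with it alone gives 21×24 = 504.
Optimal mix: 20×B + 1×D → weight 43, value 506.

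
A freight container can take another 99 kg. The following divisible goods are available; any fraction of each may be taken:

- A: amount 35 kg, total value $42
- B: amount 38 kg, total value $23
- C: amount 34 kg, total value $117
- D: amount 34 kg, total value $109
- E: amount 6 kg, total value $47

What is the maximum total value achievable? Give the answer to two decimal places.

Take in order of value per unit:
- E (47/6 per unit): all 6 → value 47, running total 47.00
- C (117/34 per unit): all 34 → value 117, running total 164.00
- D (109/34 per unit): all 34 → value 109, running total 273.00
- A (42/35 per unit): 25 of 35 → value 25×42/35 = 30.0000, running total 303.00
Total 303.00.

303.00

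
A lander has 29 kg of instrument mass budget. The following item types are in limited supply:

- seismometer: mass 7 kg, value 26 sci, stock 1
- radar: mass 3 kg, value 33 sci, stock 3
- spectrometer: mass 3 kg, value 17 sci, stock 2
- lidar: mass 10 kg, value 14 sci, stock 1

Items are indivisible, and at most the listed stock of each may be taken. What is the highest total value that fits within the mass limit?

159 sci

Top feasible selections:
- 1×seismometer + 3×radar + 2×spectrometer: mass 22, value 159
- 1×seismometer + 3×radar + 1×spectrometer + 1×lidar: mass 29, value 156
Best: 159 sci.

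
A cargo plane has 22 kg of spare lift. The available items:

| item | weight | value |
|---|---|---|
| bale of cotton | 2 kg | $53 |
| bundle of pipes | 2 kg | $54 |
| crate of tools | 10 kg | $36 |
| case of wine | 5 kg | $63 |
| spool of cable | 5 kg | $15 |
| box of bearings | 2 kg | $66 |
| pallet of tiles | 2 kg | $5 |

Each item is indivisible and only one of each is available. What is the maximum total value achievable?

$272

Check high-value combinations within 22 kg:
- bale of cotton+bundle of pipes+crate of tools+case of wine+box of bearings: weight 2+2+10+5+2=21, value 53+54+36+63+66=272
- bale of cotton+bundle of pipes+case of wine+spool of cable+box of bearings+pallet of tiles: weight 2+2+5+5+2+2=18, value 53+54+63+15+66+5=256
- bale of cotton+bundle of pipes+case of wine+spool of cable+box of bearings: weight 2+2+5+5+2=16, value 53+54+63+15+66=251
- bale of cotton+bundle of pipes+case of wine+box of bearings+pallet of tiles: weight 2+2+5+2+2=13, value 53+54+63+66+5=241
Best: $272.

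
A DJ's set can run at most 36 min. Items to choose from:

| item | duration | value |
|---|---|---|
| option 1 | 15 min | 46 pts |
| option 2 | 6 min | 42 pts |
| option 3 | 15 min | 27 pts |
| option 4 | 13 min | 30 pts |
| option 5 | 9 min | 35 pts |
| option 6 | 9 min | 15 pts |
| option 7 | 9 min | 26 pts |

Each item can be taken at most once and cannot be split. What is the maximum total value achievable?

Check high-value combinations within 36 min:
- option 1+option 2+option 5: duration 15+6+9=30, value 46+42+35=123
- option 2+option 5+option 6+option 7: duration 6+9+9+9=33, value 42+35+15+26=118
- option 1+option 2+option 4: duration 15+6+13=34, value 46+42+30=118
- option 1+option 2+option 3: duration 15+6+15=36, value 46+42+27=115
- option 1+option 2+option 7: duration 15+6+9=30, value 46+42+26=114
Best: 123 pts.

123 pts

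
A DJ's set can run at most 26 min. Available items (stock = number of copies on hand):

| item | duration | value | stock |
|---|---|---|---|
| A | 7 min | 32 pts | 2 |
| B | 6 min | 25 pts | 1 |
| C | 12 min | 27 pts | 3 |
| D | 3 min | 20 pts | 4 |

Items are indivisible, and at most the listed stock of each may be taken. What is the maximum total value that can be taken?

144 pts

Top feasible selections:
- 2×A + 4×D: duration 26, value 144
- 1×A + 1×B + 4×D: duration 25, value 137
Best: 144 pts.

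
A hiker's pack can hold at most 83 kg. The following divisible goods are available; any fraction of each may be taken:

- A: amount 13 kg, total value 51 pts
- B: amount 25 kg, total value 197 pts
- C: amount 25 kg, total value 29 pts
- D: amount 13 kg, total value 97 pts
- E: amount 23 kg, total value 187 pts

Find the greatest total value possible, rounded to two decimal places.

Take in order of value per unit:
- E (187/23 per unit): all 23 → value 187, running total 187.00
- B (197/25 per unit): all 25 → value 197, running total 384.00
- D (97/13 per unit): all 13 → value 97, running total 481.00
- A (51/13 per unit): all 13 → value 51, running total 532.00
- C (29/25 per unit): 9 of 25 → value 9×29/25 = 10.4400, running total 542.44
Total 542.44.

542.44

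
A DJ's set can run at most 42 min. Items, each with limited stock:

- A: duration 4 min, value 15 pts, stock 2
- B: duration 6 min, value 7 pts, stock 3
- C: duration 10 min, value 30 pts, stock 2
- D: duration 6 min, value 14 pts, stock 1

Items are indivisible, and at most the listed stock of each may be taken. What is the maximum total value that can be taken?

111 pts

Best selections within duration 42 and stock limits:
- 2×A + 1×B + 2×C + 1×D: duration 40, value 111
- 2×A + 2×C + 1×D: duration 34, value 104
- 2×A + 2×B + 2×C: duration 40, value 104
Best: 111 pts.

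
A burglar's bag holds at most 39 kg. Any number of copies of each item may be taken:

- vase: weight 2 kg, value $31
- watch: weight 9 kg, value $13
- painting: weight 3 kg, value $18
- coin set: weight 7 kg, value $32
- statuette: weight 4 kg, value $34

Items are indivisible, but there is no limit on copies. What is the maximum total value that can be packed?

$589

Best value-per-unit is vase at 31/2, and filling with it alone uses weight 19×2=38. No mix of the others beats 19×31 = 589.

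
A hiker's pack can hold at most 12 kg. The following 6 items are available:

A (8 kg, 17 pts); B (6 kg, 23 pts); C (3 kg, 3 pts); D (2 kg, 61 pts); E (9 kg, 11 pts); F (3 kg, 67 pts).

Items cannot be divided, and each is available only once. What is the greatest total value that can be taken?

Check high-value combinations within 12 kg:
- B+D+F: weight 6+2+3=11, value 23+61+67=151
- C+D+F: weight 3+2+3=8, value 3+61+67=131
- D+F: weight 2+3=5, value 61+67=128
- B+C+F: weight 6+3+3=12, value 23+3+67=93
- B+F: weight 6+3=9, value 23+67=90
Best: 151 pts.

151 pts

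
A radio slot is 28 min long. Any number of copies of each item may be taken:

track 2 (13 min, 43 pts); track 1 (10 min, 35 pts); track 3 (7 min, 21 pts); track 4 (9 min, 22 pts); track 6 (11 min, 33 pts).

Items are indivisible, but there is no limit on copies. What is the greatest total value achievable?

Best value-per-unit is track 1 at 35/10; filling with it alone gives 2×35 = 70.
Optimal mix: 2×track 1 + 1×track 3 → duration 27, value 91.

91 pts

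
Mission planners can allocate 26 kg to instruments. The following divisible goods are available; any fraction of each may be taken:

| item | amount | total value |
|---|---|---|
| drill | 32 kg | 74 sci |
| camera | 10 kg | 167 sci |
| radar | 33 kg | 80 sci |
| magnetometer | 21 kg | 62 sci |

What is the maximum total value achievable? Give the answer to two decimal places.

214.24

Take in order of value per unit:
- camera (167/10 per unit): all 10 → value 167, running total 167.00
- magnetometer (62/21 per unit): 16 of 21 → value 16×62/21 = 47.2381, running total 214.24
Total 214.24.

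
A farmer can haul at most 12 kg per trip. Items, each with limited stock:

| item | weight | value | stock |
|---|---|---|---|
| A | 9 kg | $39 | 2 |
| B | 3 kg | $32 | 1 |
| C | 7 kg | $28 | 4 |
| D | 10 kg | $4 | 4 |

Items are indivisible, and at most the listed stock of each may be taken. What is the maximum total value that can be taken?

Best selections within weight 12 and stock limits:
- 1×A + 1×B: weight 12, value 71
- 1×B + 1×C: weight 10, value 60
- 1×A: weight 9, value 39
Best: $71.

$71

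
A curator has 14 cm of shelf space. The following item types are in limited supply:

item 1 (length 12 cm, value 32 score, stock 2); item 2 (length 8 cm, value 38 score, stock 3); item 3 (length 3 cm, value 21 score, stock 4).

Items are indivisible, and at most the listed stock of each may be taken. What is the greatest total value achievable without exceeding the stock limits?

84 score

Best selections within length 14 and stock limits:
- 4×item 3: length 12, value 84
- 1×item 2 + 2×item 3: length 14, value 80
Best: 84 score.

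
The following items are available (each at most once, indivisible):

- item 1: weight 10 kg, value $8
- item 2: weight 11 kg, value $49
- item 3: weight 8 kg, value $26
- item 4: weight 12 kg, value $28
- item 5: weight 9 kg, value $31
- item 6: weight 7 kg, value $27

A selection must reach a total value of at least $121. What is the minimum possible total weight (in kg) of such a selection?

35

Subsets with value ≥ 121, sorted by total weight:
- item 2+item 3+item 5+item 6: weight 35, value 133
- item 2+item 3+item 4+item 6: weight 38, value 130
- item 2+item 4+item 5+item 6: weight 39, value 135
Minimum weight: 35 kg.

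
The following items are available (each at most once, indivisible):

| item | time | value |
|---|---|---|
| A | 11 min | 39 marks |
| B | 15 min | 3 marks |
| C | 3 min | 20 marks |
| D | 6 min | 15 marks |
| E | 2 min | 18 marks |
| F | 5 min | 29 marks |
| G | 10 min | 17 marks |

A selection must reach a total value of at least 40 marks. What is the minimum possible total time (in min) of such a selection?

7

Subsets with value ≥ 40, sorted by total time:
- E+F: time 7, value 47
- C+F: time 8, value 49
- C+E+F: time 10, value 67
- C+D+E: time 11, value 53
Minimum time: 7 min.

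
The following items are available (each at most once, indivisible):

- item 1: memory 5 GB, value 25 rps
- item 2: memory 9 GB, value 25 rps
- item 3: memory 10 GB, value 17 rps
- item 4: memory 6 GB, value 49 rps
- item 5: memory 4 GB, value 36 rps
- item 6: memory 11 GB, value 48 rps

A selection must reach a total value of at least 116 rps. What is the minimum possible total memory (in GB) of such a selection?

21

Subsets with value ≥ 116, sorted by total memory:
- item 4+item 5+item 6: memory 21, value 133
- item 1+item 4+item 6: memory 22, value 122
- item 1+item 2+item 4+item 5: memory 24, value 135
Minimum memory: 21 GB.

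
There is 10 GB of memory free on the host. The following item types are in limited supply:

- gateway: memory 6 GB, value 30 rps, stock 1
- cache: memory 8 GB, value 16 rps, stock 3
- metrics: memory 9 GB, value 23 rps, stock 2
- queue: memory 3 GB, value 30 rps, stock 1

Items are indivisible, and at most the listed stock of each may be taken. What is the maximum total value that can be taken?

60 rps

Top feasible selections:
- 1×gateway + 1×queue: memory 9, value 60
- 1×queue: memory 3, value 30
- 1×gateway: memory 6, value 30
Best: 60 rps.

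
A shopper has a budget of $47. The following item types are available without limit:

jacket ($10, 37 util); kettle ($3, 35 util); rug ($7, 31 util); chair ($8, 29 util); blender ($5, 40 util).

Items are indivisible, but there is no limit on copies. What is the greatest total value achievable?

530 util

Best value-per-unit is kettle at 35/3; filling with it alone gives 15×35 = 525.
Optimal mix: 14×kettle + 1×blender → cost 47, value 530.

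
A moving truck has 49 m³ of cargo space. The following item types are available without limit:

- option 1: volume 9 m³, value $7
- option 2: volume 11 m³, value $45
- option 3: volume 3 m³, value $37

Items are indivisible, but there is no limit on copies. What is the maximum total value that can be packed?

Best value-per-unit is option 3 at 37/3, and filling with it alone uses volume 16×3=48. No mix of the others beats 16×37 = 592.

$592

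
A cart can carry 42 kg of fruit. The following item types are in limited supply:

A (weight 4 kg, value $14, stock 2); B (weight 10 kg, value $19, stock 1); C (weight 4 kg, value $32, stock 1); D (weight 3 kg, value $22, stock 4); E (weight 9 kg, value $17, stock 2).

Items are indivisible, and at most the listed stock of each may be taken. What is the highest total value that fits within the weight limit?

Best selections within weight 42 and stock limits:
- 2×A + 1×C + 4×D + 2×E: weight 42, value 182
- 1×A + 1×B + 1×C + 4×D + 1×E: weight 39, value 170
- 1×A + 1×C + 4×D + 2×E: weight 38, value 168
Best: $182.

$182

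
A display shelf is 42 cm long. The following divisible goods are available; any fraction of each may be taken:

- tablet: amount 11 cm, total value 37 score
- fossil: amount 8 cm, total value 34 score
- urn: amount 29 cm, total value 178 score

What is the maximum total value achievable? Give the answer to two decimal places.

Take in order of value per unit:
- urn (178/29 per unit): all 29 → value 178, running total 178.00
- fossil (34/8 per unit): all 8 → value 34, running total 212.00
- tablet (37/11 per unit): 5 of 11 → value 5×37/11 = 16.8182, running total 228.82
Total 228.82.

228.82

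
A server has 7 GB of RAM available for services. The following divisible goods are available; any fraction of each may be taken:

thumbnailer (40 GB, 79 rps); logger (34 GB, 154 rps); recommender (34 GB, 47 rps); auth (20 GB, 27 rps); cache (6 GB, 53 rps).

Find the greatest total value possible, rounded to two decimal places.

57.53

Take in order of value per unit:
- cache (53/6 per unit): all 6 → value 53, running total 53.00
- logger (154/34 per unit): 1 of 34 → value 1×154/34 = 4.5294, running total 57.53
Total 57.53.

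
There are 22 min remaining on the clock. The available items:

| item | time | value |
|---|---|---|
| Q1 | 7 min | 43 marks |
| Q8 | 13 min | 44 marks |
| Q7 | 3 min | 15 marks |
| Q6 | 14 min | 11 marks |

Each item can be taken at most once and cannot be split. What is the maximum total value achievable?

Check high-value combinations within 22 min:
- Q1+Q8: time 7+13=20, value 43+44=87
- Q8+Q7: time 13+3=16, value 44+15=59
- Q1+Q7: time 7+3=10, value 43+15=58
- Q1+Q6: time 7+14=21, value 43+11=54
- Q8: time 13, value 44
Best: 87 marks.

87 marks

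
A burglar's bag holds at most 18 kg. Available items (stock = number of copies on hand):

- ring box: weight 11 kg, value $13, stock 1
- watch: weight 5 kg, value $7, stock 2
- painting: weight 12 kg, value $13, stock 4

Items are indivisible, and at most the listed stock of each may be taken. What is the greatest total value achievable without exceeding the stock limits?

Best selections within weight 18 and stock limits:
- 1×ring box + 1×watch: weight 16, value 20
- 1×watch + 1×painting: weight 17, value 20
- 2×watch: weight 10, value 14
- 1×ring box: weight 11, value 13
Best: $20.

$20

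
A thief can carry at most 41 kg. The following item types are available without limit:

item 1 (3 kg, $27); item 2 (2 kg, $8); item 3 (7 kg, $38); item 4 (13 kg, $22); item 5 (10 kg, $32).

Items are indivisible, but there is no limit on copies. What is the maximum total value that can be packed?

Best value-per-unit is item 1 at 27/3; filling with it alone gives 13×27 = 351.
Optimal mix: 13×item 1 + 1×item 2 → weight 41, value 359.

$359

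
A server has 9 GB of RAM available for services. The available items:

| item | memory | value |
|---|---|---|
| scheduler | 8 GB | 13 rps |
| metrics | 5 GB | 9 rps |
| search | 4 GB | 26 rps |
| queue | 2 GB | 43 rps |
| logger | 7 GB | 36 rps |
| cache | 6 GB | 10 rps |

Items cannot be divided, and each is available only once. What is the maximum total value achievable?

79 rps

Check high-value combinations within 9 GB:
- queue+logger: memory 2+7=9, value 43+36=79
- search+queue: memory 4+2=6, value 26+43=69
- queue+cache: memory 2+6=8, value 43+10=53
Best: 79 rps.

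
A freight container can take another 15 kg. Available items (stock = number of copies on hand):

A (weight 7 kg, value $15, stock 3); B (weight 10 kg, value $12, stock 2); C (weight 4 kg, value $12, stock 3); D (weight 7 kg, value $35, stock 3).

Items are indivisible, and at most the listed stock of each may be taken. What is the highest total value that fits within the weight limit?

Best selections within weight 15 and stock limits:
- 2×D: weight 14, value 70
- 2×C + 1×D: weight 15, value 59
- 1×A + 1×D: weight 14, value 50
- 1×C + 1×D: weight 11, value 47
Best: $70.

$70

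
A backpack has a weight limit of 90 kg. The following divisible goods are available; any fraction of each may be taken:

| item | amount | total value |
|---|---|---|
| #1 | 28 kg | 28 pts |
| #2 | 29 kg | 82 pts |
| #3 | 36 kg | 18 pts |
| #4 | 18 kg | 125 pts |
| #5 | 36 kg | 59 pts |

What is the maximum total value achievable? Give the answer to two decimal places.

Take in order of value per unit:
- #4 (125/18 per unit): all 18 → value 125, running total 125.00
- #2 (82/29 per unit): all 29 → value 82, running total 207.00
- #5 (59/36 per unit): all 36 → value 59, running total 266.00
- #1 (28/28 per unit): 7 of 28 → value 7×28/28 = 7.0000, running total 273.00
Total 273.00.

273.00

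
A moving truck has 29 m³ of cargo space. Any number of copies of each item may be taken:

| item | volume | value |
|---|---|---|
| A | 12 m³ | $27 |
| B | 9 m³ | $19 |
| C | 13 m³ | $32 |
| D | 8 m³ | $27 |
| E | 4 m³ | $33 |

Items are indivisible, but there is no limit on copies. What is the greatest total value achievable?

Best value-per-unit is E at 33/4, and filling with it alone uses volume 7×4=28. No mix of the others beats 7×33 = 231.

$231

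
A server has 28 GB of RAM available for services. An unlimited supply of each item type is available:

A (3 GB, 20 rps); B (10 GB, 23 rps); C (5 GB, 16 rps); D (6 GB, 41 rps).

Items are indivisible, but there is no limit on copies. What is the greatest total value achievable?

Best value-per-unit is D at 41/6; filling with it alone gives 4×41 = 164.
Optimal mix: 1×A + 4×D → memory 27, value 184.

184 rps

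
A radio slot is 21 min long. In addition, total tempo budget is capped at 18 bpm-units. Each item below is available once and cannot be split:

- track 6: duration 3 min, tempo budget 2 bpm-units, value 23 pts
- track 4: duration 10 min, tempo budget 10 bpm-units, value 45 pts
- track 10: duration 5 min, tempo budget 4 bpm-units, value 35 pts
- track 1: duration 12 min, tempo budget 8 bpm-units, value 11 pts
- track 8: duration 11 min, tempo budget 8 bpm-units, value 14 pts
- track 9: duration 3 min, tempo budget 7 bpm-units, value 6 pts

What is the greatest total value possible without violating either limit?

103 pts

Feasible sets respecting both limits:
- track 6+track 4+track 10: duration 18, tempo budget 16, value 103
- track 4+track 10: duration 15, tempo budget 14, value 80
- track 6+track 10+track 8: duration 19, tempo budget 14, value 72
- track 6+track 10+track 1: duration 20, tempo budget 14, value 69
Best: 103 pts.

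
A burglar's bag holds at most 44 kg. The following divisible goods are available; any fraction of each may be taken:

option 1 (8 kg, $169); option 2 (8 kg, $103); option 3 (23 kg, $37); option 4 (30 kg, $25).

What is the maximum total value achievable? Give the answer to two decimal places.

313.17

Take in order of value per unit:
- option 1 (169/8 per unit): all 8 → value 169, running total 169.00
- option 2 (103/8 per unit): all 8 → value 103, running total 272.00
- option 3 (37/23 per unit): all 23 → value 37, running total 309.00
- option 4 (25/30 per unit): 5 of 30 → value 5×25/30 = 4.1667, running total 313.17
Total 313.17.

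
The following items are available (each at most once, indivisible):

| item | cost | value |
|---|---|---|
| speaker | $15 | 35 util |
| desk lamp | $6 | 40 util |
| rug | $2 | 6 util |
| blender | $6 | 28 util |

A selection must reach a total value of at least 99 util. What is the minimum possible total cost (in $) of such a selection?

27

Subsets with value ≥ 99, sorted by total cost:
- speaker+desk lamp+blender: cost 27, value 103
- speaker+desk lamp+rug+blender: cost 29, value 109
Minimum cost: 27 $.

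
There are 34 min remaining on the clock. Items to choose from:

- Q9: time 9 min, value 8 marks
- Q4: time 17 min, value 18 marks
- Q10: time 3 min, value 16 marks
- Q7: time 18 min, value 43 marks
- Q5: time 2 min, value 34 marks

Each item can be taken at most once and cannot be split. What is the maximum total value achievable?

Check high-value combinations within 34 min:
- Q9+Q10+Q7+Q5: time 9+3+18+2=32, value 8+16+43+34=101
- Q10+Q7+Q5: time 3+18+2=23, value 16+43+34=93
- Q9+Q7+Q5: time 9+18+2=29, value 8+43+34=85
- Q7+Q5: time 18+2=20, value 43+34=77
- Q9+Q4+Q10+Q5: time 9+17+3+2=31, value 8+18+16+34=76
Best: 101 marks.

101 marks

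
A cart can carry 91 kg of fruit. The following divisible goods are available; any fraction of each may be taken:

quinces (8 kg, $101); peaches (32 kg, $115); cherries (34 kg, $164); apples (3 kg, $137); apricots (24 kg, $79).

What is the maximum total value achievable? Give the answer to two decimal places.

563.08

Take in order of value per unit:
- apples (137/3 per unit): all 3 → value 137, running total 137.00
- quinces (101/8 per unit): all 8 → value 101, running total 238.00
- cherries (164/34 per unit): all 34 → value 164, running total 402.00
- peaches (115/32 per unit): all 32 → value 115, running total 517.00
- apricots (79/24 per unit): 14 of 24 → value 14×79/24 = 46.0833, running total 563.08
Total 563.08.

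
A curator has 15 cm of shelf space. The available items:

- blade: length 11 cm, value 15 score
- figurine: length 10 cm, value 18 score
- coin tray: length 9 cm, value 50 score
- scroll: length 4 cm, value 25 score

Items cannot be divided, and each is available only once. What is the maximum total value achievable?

75 score

Check high-value combinations within 15 cm:
- coin tray+scroll: length 9+4=13, value 50+25=75
- coin tray: length 9, value 50
- figurine+scroll: length 10+4=14, value 18+25=43
- blade+scroll: length 11+4=15, value 15+25=40
- scroll: length 4, value 25
Best: 75 score.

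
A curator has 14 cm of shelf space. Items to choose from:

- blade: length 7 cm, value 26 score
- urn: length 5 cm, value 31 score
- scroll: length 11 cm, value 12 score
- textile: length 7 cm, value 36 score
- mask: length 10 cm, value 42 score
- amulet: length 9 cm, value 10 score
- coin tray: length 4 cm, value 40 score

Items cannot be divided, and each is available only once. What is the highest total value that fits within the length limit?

This is a 0/1 knapsack; check combinations near the capacity.
- mask+coin tray: length 10+4=14, value 42+40=82
- textile+coin tray: length 7+4=11, value 36+40=76
- urn+coin tray: length 5+4=9, value 31+40=71
Best: 82 score.

82 score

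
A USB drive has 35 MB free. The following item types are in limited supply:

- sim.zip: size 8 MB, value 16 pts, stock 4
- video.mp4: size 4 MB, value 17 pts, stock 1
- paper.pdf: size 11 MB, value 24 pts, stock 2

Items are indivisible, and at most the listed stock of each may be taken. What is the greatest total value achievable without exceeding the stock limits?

81 pts

Top feasible selections:
- 1×sim.zip + 1×video.mp4 + 2×paper.pdf: size 34, value 81
- 2×sim.zip + 1×video.mp4 + 1×paper.pdf: size 31, value 73
Best: 81 pts.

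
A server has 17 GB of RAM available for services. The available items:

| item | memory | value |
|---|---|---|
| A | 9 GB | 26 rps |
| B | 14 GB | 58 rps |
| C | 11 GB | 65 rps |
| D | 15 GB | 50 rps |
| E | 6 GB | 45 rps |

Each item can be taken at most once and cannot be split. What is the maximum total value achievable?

110 rps

This is a 0/1 knapsack; check combinations near the capacity.
- C+E: memory 11+6=17, value 65+45=110
- A+E: memory 9+6=15, value 26+45=71
- C: memory 11, value 65
Best: 110 rps.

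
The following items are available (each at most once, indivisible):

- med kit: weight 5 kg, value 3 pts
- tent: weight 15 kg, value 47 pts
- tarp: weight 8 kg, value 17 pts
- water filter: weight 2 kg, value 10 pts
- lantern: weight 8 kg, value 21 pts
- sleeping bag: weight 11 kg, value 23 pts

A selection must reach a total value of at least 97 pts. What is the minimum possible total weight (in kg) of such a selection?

Subsets with value ≥ 97, sorted by total weight:
- tent+water filter+lantern+sleeping bag: weight 36, value 101
- tent+tarp+water filter+sleeping bag: weight 36, value 97
- med kit+tent+tarp+water filter+lantern: weight 38, value 98
- med kit+tent+water filter+lantern+sleeping bag: weight 41, value 104
Minimum weight: 36 kg.

36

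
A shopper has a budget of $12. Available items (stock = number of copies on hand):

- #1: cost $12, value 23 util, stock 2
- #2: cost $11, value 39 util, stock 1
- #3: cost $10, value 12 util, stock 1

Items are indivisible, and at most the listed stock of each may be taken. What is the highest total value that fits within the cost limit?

Best selections within cost 12 and stock limits:
- 1×#2: cost 11, value 39
- 1×#1: cost 12, value 23
- 1×#3: cost 10, value 12
Best: 39 util.

39 util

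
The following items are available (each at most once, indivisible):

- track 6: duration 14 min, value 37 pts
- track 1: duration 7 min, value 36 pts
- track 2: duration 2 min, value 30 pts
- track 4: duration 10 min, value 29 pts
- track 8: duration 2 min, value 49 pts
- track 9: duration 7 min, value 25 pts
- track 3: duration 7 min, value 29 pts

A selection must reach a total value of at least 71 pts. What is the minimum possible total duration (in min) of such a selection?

4

Subsets with value ≥ 71, sorted by total duration:
- track 2+track 8: duration 4, value 79
- track 1+track 8: duration 9, value 85
- track 8+track 3: duration 9, value 78
Minimum duration: 4 min.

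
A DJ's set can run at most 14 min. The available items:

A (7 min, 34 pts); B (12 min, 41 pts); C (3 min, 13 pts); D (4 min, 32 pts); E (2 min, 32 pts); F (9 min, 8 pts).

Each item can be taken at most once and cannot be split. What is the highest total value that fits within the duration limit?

This is a 0/1 knapsack; check combinations near the capacity.
- A+D+E: duration 7+4+2=13, value 34+32+32=98
- A+C+E: duration 7+3+2=12, value 34+13+32=79
- A+C+D: duration 7+3+4=14, value 34+13+32=79
Best: 98 pts.

98 pts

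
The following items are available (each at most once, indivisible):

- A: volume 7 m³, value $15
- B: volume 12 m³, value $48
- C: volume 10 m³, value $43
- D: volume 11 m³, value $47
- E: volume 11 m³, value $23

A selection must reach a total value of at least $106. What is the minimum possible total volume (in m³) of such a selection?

Subsets with value ≥ 106, sorted by total volume:
- A+B+C: volume 29, value 106
- A+B+D: volume 30, value 110
Minimum volume: 29 m³.

29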